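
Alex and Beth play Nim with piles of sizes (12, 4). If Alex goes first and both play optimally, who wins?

Alex wins

Compute the nim-sum pairwise:
12 ⊕ 4 = 8
The nim-sum is 8 ≠ 0, so this is an N-position: the player to move can win; Alex has a winning move.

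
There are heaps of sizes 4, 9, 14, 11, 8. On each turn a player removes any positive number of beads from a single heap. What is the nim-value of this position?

Write each in binary and XOR column by column:
  0100  (4)
  1001  (9)
  1110  (14)
  1011  (11)
  1000  (8)
  ----
  0000  (0)

0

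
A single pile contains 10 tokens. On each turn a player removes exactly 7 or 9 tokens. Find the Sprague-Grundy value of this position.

Build the Grundy sequence with g(k) = mex{g(k−s) : s ∈ {7, 9}, s ≤ k}:
g(0) = mex{} = 0
g(1) = mex{} = 0
g(2) = mex{} = 0
g(3) = mex{} = 0
g(4) = mex{} = 0
g(5) = mex{} = 0
g(6) = mex{} = 0
g(7) = mex{0} = 1
g(8) = mex{0} = 1
g(9) = mex{0} = 1
g(10) = mex{0} = 1
So g(10) = 1.

1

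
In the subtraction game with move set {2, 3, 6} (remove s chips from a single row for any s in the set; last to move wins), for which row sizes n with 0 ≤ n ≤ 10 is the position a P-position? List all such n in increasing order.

0, 1, 5, 9, 10

Grundy values for subtraction set {2, 3, 6}:
k:     0  1  2  3  4  5  6  7  8  9 10
g(k):  0  0  1  1  2  0  3  1  2  0  0
The P-positions (g = 0) in 0..10 are 0, 1, 5, 9, 10.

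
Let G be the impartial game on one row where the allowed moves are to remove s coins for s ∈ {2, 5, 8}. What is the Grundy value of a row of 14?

0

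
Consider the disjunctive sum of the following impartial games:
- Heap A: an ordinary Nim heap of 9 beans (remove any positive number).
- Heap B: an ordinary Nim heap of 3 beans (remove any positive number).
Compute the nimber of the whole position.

Heap A is a plain Nim heap of size 9, so its Grundy value is 9.
Heap B is a plain Nim heap of size 3, so its Grundy value is 3.
By the Sprague-Grundy theorem, the Grundy value of a sum of independent games is the XOR of the component values.
Combined value = 9 XOR 3 = 10.

10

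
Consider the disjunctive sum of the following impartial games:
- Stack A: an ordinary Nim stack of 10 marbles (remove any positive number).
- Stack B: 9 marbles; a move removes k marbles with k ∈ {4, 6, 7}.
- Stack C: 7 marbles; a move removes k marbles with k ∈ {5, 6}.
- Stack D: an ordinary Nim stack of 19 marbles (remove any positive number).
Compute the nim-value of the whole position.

26

Stack A is a plain Nim stack of size 10, so its Grundy value is 10.
Grundy values for stack B (subtraction set {4, 6, 7}):
g(0) = mex{} = 0
g(1) = mex{} = 0
g(2) = mex{} = 0
g(3) = mex{} = 0
g(4) = mex{0} = 1
g(5) = mex{0} = 1
g(6) = mex{0} = 1
g(7) = mex{0} = 1
g(8) = mex{0,1} = 2
g(9) = mex{0,1} = 2
So g(9) = 2.
Build the Grundy sequence for stack C with g(k) = mex{g(k−s) : s ∈ {5, 6}, s ≤ k}:
g(0) = mex{} = 0
g(1) = mex{} = 0
g(2) = mex{} = 0
g(3) = mex{} = 0
g(4) = mex{} = 0
g(5) = mex{0} = 1
g(6) = mex{0} = 1
g(7) = mex{0} = 1
So g(7) = 1.
Stack D is a plain Nim stack of size 19, so its Grundy value is 19.
By the Sprague-Grundy theorem, the Grundy value of a sum of independent games is the XOR of the component values.
Combined value = 10 ⊕ 2 ⊕ 1 ⊕ 19 = 26.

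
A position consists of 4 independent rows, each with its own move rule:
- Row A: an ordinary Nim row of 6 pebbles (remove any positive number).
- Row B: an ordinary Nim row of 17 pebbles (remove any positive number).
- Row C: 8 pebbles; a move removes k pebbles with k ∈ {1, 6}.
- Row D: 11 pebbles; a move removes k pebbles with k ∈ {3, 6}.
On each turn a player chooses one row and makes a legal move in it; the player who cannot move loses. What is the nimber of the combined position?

Row A is a plain Nim row of size 6, so its Grundy value is 6.
Row B is a plain Nim row of size 17, so its Grundy value is 17.
Grundy values for row C (subtraction set {1, 6}):
k:     0  1  2  3  4  5  6  7  8
g(k):  0  1  0  1  0  1  2  0  1
So g(8) = 1.
For row D, compute g(0), g(1), … with moves {3, 6}:
g(0) = mex{} = 0
g(1) = mex{} = 0
g(2) = mex{} = 0
g(3) = mex{0} = 1
g(4) = mex{0} = 1
g(5) = mex{0} = 1
g(6) = mex{0,1} = 2
g(7) = mex{0,1} = 2
g(8) = mex{0,1} = 2
g(9) = mex{1,2} = 0
g(10) = mex{1,2} = 0
g(11) = mex{1,2} = 0
So g(11) = 0.
The value of a disjunctive sum is the nim-sum of the parts.
Combined value = 6 ⊕ 17 ⊕ 1 ⊕ 0 = 22.

22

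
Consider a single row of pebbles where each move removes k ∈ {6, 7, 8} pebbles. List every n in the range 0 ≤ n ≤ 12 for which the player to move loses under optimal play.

0, 1, 2, 3, 4, 5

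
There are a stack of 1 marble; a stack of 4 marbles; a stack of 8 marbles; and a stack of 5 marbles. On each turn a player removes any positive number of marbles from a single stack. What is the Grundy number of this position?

Compute the nim-sum pairwise:
1 ⊕ 4 = 5
5 ⊕ 8 = 13
13 ⊕ 5 = 8

8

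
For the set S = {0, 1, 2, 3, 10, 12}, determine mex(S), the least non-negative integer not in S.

4

The values 0, 1, 2, 3 are all present; 4 is the first non-negative integer missing from the set.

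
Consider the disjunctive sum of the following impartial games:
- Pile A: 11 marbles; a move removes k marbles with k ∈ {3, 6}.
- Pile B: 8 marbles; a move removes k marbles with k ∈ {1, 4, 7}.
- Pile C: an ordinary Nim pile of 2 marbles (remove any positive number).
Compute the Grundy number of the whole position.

2

Build the Grundy sequence for pile A with g(k) = mex{g(k−s) : s ∈ {3, 6}, s ≤ k}:
g(0) = mex{} = 0
g(1) = mex{} = 0
g(2) = mex{} = 0
g(3) = mex{0} = 1
g(4) = mex{0} = 1
g(5) = mex{0} = 1
g(6) = mex{0,1} = 2
g(7) = mex{0,1} = 2
g(8) = mex{0,1} = 2
g(9) = mex{1,2} = 0
g(10) = mex{1,2} = 0
g(11) = mex{1,2} = 0
So g(11) = 0.
Grundy values for pile B (subtraction set {1, 4, 7}):
k:     0  1  2  3  4  5  6  7  8
g(k):  0  1  0  1  2  0  1  2  0
So g(8) = 0.
Pile C is a plain Nim pile of size 2, so its Grundy value is 2.
By the Sprague-Grundy theorem, the Grundy value of a sum of independent games is the XOR of the component values.
Combined value = 0 ⊕ 0 ⊕ 2 = 2.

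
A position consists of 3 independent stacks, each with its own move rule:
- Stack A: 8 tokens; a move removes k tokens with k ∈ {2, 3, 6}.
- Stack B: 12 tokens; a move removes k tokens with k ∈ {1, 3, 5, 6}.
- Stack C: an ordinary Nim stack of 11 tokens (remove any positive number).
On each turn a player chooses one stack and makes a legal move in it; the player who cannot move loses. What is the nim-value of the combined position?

For stack A, compute g(0), g(1), … with moves {2, 3, 6}:
k:     0  1  2  3  4  5  6  7  8
g(k):  0  0  1  1  2  0  3  1  2
So g(8) = 2.
Grundy values for stack B (subtraction set {1, 3, 5, 6}):
g(0) = mex{} = 0
g(1) = mex{0} = 1
g(2) = mex{1} = 0
g(3) = mex{0} = 1
g(4) = mex{1} = 0
g(5) = mex{0} = 1
g(6) = mex{0,1} = 2
g(7) = mex{0,1,2} = 3
g(8) = mex{0,1,3} = 2
g(9) = mex{0,1,2} = 3
g(10) = mex{0,1,3} = 2
g(11) = mex{1,2} = 0
g(12) = mex{0,2,3} = 1
So g(12) = 1.
Stack C is a plain Nim stack of size 11, so its Grundy value is 11.
The value of a disjunctive sum is the nim-sum of the parts.
Combined value = 2 ⊕ 1 ⊕ 11 = 8.

8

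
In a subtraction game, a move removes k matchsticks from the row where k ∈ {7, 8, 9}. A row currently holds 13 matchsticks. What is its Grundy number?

1

Grundy values for subtraction set {7, 8, 9}:
k:     0  1  2  3  4  5  6  7  8  9 10 11 12 13
g(k):  0  0  0  0  0  0  0  1  1  1  1  1  1  1
So g(13) = 1.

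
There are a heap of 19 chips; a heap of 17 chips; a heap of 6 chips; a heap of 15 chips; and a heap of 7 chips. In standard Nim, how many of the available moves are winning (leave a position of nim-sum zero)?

Compute the nim-sum pairwise:
19 XOR 17 = 2
2 XOR 6 = 4
4 XOR 15 = 11
11 XOR 7 = 12
The overall nim-sum is X = 12. A heap of size p has a winning move iff p XOR X < p (reduce it to p XOR X).
  19: 19 XOR 12 = 31 ≥ 19 — no move.
  17: 17 XOR 12 = 29 ≥ 17 — no move.
  6: 6 XOR 12 = 10 ≥ 6 — no move.
  15: 15 XOR 12 = 3 < 15 — winning move (to 3).
  7: 7 XOR 12 = 11 ≥ 7 — no move.
That gives 1 winning move.

1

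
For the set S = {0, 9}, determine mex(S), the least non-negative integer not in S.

0 is in the set but 1 is not, so the mex is 1.

1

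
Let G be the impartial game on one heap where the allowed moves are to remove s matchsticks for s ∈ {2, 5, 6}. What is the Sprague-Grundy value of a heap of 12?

Grundy values for subtraction set {2, 5, 6}:
k:     0  1  2  3  4  5  6  7  8  9 10 11 12
g(k):  0  0  1  1  0  2  1  3  0  2  1  0  0
So g(12) = 0.

0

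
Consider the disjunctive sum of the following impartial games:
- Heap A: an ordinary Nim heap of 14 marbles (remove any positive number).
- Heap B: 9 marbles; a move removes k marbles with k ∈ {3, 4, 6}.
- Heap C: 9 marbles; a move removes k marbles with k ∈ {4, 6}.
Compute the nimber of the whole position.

Heap A is a plain Nim heap of size 14, so its Grundy value is 14.
Grundy values for heap B (subtraction set {3, 4, 6}):
g(0) = mex{} = 0
g(1) = mex{} = 0
g(2) = mex{} = 0
g(3) = mex{0} = 1
g(4) = mex{0} = 1
g(5) = mex{0} = 1
g(6) = mex{0,1} = 2
g(7) = mex{0,1} = 2
g(8) = mex{0,1} = 2
g(9) = mex{1,2} = 0
So g(9) = 0.
Build the Grundy sequence for heap C with g(k) = mex{g(k−s) : s ∈ {4, 6}, s ≤ k}:
g(0) = mex{} = 0
g(1) = mex{} = 0
g(2) = mex{} = 0
g(3) = mex{} = 0
g(4) = mex{0} = 1
g(5) = mex{0} = 1
g(6) = mex{0} = 1
g(7) = mex{0} = 1
g(8) = mex{0,1} = 2
g(9) = mex{0,1} = 2
So g(9) = 2.
The value of a disjunctive sum is the nim-sum of the parts.
Combined value = 14 ⊕ 0 ⊕ 2 = 12.

12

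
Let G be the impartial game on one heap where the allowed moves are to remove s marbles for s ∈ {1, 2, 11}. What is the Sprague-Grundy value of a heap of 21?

0

Compute g(0), g(1), … for moves {1, 2, 11}:
k:     0  1  2  3  4  5  6  7  8  9 10 11 12 13 14 15 16 17 18 19 20 21
g(k):  0  1  2  0  1  2  0  1  2  0  1  2  0  1  2  0  1  2  0  1  2  0
So g(21) = 0.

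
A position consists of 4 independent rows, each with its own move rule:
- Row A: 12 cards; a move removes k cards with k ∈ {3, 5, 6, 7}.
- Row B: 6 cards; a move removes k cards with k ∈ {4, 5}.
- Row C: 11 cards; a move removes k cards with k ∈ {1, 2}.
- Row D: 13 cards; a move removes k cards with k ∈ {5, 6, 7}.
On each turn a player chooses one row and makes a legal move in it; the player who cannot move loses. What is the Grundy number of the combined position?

3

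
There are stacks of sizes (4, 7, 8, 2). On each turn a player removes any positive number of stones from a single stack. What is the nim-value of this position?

9

Nim-sum: 4 ^ 7 ^ 8 ^ 2 = 9.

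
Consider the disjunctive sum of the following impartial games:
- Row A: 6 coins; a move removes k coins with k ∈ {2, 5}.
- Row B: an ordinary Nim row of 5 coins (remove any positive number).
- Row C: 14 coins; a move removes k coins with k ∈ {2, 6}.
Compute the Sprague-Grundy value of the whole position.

For row A, compute g(0), g(1), … with moves {2, 5}:
k:     0  1  2  3  4  5  6
g(k):  0  0  1  1  0  2  1
So g(6) = 1.
Row B is a plain Nim row of size 5, so its Grundy value is 5.
Grundy values for row C (subtraction set {2, 6}):
g(0) = mex{} = 0
g(1) = mex{} = 0
g(2) = mex{0} = 1
g(3) = mex{0} = 1
g(4) = mex{1} = 0
g(5) = mex{1} = 0
g(6) = mex{0} = 1
g(7) = mex{0} = 1
g(8) = mex{1} = 0
g(9) = mex{1} = 0
g(10) = mex{0} = 1
g(11) = mex{0} = 1
g(12) = mex{1} = 0
g(13) = mex{1} = 0
g(14) = mex{0} = 1
So g(14) = 1.
The value of a disjunctive sum is the nim-sum of the parts.
Combined value = 1 XOR 5 XOR 1 = 5.

5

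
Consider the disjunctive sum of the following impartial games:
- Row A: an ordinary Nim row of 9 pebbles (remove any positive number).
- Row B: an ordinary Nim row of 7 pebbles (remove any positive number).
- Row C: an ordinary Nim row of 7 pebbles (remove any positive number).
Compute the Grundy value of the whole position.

9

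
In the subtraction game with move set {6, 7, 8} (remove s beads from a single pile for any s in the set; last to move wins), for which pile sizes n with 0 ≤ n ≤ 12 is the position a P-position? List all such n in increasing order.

Compute g(0), g(1), … for moves {6, 7, 8}:
g(0) = mex{} = 0
g(1) = mex{} = 0
g(2) = mex{} = 0
g(3) = mex{} = 0
g(4) = mex{} = 0
g(5) = mex{} = 0
g(6) = mex{0} = 1
g(7) = mex{0} = 1
g(8) = mex{0} = 1
g(9) = mex{0} = 1
g(10) = mex{0} = 1
g(11) = mex{0} = 1
g(12) = mex{0,1} = 2
The P-positions (g = 0) in 0..12 are 0, 1, 2, 3, 4, 5.

0, 1, 2, 3, 4, 5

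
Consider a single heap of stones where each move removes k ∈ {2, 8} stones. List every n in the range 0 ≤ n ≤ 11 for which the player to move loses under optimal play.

0, 1, 4, 5, 10, 11

Grundy values for subtraction set {2, 8}:
k:     0  1  2  3  4  5  6  7  8  9 10 11
g(k):  0  0  1  1  0  0  1  1  2  2  0  0
The P-positions (g = 0) in 0..11 are 0, 1, 4, 5, 10, 11.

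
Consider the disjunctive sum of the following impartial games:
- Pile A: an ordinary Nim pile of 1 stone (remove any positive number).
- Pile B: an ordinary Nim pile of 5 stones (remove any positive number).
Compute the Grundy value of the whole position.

Pile A is a plain Nim pile of size 1, so its Grundy value is 1.
Pile B is a plain Nim pile of size 5, so its Grundy value is 5.
The value of a disjunctive sum is the nim-sum of the parts.
Combined value = 1 ⊕ 5 = 4.

4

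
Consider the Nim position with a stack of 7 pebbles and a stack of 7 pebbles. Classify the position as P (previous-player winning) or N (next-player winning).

P-position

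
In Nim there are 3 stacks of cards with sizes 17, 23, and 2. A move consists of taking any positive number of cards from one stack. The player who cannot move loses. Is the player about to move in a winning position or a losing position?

Winning position

In binary:
  10001  (17)
  10111  (23)
  00010  (2)
  -----
  00100  (4)
The nim-sum is 4 ≠ 0, so this is an N-position: the player to move can win.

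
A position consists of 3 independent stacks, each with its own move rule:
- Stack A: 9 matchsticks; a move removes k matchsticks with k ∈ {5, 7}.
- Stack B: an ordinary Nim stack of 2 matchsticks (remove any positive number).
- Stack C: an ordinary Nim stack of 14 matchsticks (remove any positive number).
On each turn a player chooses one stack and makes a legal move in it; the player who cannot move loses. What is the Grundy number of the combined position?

Build the Grundy sequence for stack A with g(k) = mex{g(k−s) : s ∈ {5, 7}, s ≤ k}:
k:     0  1  2  3  4  5  6  7  8  9
g(k):  0  0  0  0  0  1  1  1  1  1
So g(9) = 1.
Stack B is a plain Nim stack of size 2, so its Grundy value is 2.
Stack C is a plain Nim stack of size 14, so its Grundy value is 14.
The value of a disjunctive sum is the nim-sum of the parts.
Combined value = 1 ⊕ 2 ⊕ 14 = 13.

13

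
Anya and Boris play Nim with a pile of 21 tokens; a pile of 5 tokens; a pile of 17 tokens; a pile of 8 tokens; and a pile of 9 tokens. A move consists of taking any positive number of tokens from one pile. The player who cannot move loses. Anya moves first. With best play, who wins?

Write each in binary and XOR column by column:
  10101  (21)
  00101  (5)
  10001  (17)
  01000  (8)
  01001  (9)
  -----
  00000  (0)
The nim-sum is 0, so this is a P-position: the player to move is in a losing position under optimal play; Anya is about to move from it and so loses — Boris wins.

Boris wins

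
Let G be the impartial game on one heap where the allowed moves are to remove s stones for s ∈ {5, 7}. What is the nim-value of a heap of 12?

0

Compute g(0), g(1), … for moves {5, 7}:
k:     0  1  2  3  4  5  6  7  8  9 10 11 12
g(k):  0  0  0  0  0  1  1  1  1  1  2  2  0
So g(12) = 0.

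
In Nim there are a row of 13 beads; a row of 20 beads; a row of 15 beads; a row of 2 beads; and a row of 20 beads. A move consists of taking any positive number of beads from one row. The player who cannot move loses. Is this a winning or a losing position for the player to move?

Losing position

Bitwise XOR of the heap sizes:
  01101  (13)
  10100  (20)
  01111  (15)
  00010  (2)
  10100  (20)
  -----
  00000  (0)
The nim-sum is 0, so this is a P-position: the player to move is in a losing position under optimal play.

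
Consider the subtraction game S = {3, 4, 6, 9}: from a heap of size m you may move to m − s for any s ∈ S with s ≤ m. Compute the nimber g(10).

Grundy values for subtraction set {3, 4, 6, 9}:
g(0) = mex{} = 0
g(1) = mex{} = 0
g(2) = mex{} = 0
g(3) = mex{0} = 1
g(4) = mex{0} = 1
g(5) = mex{0} = 1
g(6) = mex{0,1} = 2
g(7) = mex{0,1} = 2
g(8) = mex{0,1} = 2
g(9) = mex{0,1,2} = 3
g(10) = mex{0,1,2} = 3
So g(10) = 3.

3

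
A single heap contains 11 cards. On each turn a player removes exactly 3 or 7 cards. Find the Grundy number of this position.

0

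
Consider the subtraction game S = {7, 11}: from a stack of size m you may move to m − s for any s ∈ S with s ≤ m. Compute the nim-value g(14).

Build the Grundy sequence with g(k) = mex{g(k−s) : s ∈ {7, 11}, s ≤ k}:
g(0) = mex{} = 0
g(1) = mex{} = 0
g(2) = mex{} = 0
g(3) = mex{} = 0
g(4) = mex{} = 0
g(5) = mex{} = 0
g(6) = mex{} = 0
g(7) = mex{0} = 1
g(8) = mex{0} = 1
g(9) = mex{0} = 1
g(10) = mex{0} = 1
g(11) = mex{0} = 1
g(12) = mex{0} = 1
g(13) = mex{0} = 1
g(14) = mex{0,1} = 2
So g(14) = 2.

2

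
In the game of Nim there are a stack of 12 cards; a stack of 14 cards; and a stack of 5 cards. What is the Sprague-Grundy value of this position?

Nim-sum: 12 ⊕ 14 ⊕ 5 = 7.

7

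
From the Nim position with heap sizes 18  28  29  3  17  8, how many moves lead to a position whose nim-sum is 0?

Compute the nim-sum pairwise:
18 ^ 28 = 14
14 ^ 29 = 19
19 ^ 3 = 16
16 ^ 17 = 1
1 ^ 8 = 9
The overall nim-sum is X = 9. A heap of size p has a winning move iff p XOR X < p (reduce it to p XOR X).
  18: 18 XOR 9 = 27 ≥ 18 — no move.
  28: 28 XOR 9 = 21 < 28 — winning move (to 21).
  29: 29 XOR 9 = 20 < 29 — winning move (to 20).
  3: 3 XOR 9 = 10 ≥ 3 — no move.
  17: 17 XOR 9 = 24 ≥ 17 — no move.
  8: 8 XOR 9 = 1 < 8 — winning move (to 1).
That gives 3 winning moves.

3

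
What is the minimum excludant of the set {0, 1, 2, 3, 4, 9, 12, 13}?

The values 0, 1, 2, 3, 4 are all present; 5 is the first non-negative integer missing from the set.

5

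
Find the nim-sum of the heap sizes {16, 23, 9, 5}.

11

Bitwise XOR of the heap sizes:
  10000  (16)
  10111  (23)
  01001  (9)
  00101  (5)
  -----
  01011  (11)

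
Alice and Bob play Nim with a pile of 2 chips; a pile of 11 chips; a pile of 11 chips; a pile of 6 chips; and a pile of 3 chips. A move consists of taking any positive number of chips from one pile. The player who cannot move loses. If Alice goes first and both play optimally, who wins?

Alice wins

Compute the nim-sum pairwise:
2 ^ 11 = 9
9 ^ 11 = 2
2 ^ 6 = 4
4 ^ 3 = 7
The nim-sum is 7 ≠ 0, so this is an N-position: the player to move can win; Alice has a winning move.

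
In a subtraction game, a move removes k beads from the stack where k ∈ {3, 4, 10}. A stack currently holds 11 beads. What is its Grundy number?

1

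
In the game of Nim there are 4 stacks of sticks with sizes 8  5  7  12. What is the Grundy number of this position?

6

Bitwise XOR of the heap sizes:
  1000  (8)
  0101  (5)
  0111  (7)
  1100  (12)
  ----
  0110  (6)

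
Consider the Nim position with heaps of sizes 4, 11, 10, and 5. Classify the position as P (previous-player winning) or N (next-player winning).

Nim-sum: 4 ⊕ 11 ⊕ 10 ⊕ 5 = 0.
The nim-sum is 0, so this is a P-position: the player to move is in a losing position under optimal play.

P-position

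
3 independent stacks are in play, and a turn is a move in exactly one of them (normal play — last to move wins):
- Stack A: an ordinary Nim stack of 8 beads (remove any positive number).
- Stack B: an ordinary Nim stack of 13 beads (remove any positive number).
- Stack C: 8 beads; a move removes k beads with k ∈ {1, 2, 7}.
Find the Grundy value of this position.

7

Stack A is a plain Nim stack of size 8, so its Grundy value is 8.
Stack B is a plain Nim stack of size 13, so its Grundy value is 13.
Build the Grundy sequence for stack C with g(k) = mex{g(k−s) : s ∈ {1, 2, 7}, s ≤ k}:
k:     0  1  2  3  4  5  6  7  8
g(k):  0  1  2  0  1  2  0  1  2
So g(8) = 2.
The value of a disjunctive sum is the nim-sum of the parts.
Combined value = 8 XOR 13 XOR 2 = 7.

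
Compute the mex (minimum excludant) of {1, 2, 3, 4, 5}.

0

0 is not in the set, so the mex is 0.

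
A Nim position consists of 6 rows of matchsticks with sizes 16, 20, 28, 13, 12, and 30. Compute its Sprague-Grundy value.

Bitwise XOR of the heap sizes:
  10000  (16)
  10100  (20)
  11100  (28)
  01101  (13)
  01100  (12)
  11110  (30)
  -----
  00111  (7)

7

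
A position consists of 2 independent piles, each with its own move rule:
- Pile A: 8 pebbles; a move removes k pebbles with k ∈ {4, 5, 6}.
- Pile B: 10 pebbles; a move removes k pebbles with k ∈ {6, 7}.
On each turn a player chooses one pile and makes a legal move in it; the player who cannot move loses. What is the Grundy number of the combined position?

For pile A, compute g(0), g(1), … with moves {4, 5, 6}:
k:     0  1  2  3  4  5  6  7  8
g(k):  0  0  0  0  1  1  1  1  2
So g(8) = 2.
For pile B, compute g(0), g(1), … with moves {6, 7}:
g(0) = mex{} = 0
g(1) = mex{} = 0
g(2) = mex{} = 0
g(3) = mex{} = 0
g(4) = mex{} = 0
g(5) = mex{} = 0
g(6) = mex{0} = 1
g(7) = mex{0} = 1
g(8) = mex{0} = 1
g(9) = mex{0} = 1
g(10) = mex{0} = 1
So g(10) = 1.
By the Sprague-Grundy theorem, the Grundy value of a sum of independent games is the XOR of the component values.
Combined value = 2 XOR 1 = 3.

3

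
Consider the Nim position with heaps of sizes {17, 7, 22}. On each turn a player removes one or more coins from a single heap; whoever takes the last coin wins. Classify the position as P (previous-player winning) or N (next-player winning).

P-position

Write each in binary and XOR column by column:
  10001  (17)
  00111  (7)
  10110  (22)
  -----
  00000  (0)
The nim-sum is 0, so this is a P-position: the player to move is in a losing position under optimal play.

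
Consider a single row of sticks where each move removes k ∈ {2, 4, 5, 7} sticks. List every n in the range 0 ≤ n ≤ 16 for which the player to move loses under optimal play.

0, 1, 9, 10

Build the Grundy sequence with g(k) = mex{g(k−s) : s ∈ {2, 4, 5, 7}, s ≤ k}:
k:     0  1  2  3  4  5  6  7  8  9 10 11 12 13 14 15 16
g(k):  0  0  1  1  2  2  3  3  4  0  0  1  1  2  2  3  3
The P-positions (g = 0) in 0..16 are 0, 1, 9, 10.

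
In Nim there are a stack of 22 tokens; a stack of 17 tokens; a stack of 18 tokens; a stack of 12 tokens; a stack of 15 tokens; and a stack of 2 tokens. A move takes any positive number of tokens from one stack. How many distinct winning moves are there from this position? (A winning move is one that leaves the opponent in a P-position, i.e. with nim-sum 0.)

3

Compute the nim-sum pairwise:
22 XOR 17 = 7
7 XOR 18 = 21
21 XOR 12 = 25
25 XOR 15 = 22
22 XOR 2 = 20
The overall nim-sum is X = 20. A stack of size p has a winning move iff p XOR X < p (reduce it to p XOR X).
  22: 22 XOR 20 = 2 < 22 — winning move (to 2).
  17: 17 XOR 20 = 5 < 17 — winning move (to 5).
  18: 18 XOR 20 = 6 < 18 — winning move (to 6).
  12: 12 XOR 20 = 24 ≥ 12 — no move.
  15: 15 XOR 20 = 27 ≥ 15 — no move.
  2: 2 XOR 20 = 22 ≥ 2 — no move.
That gives 3 winning moves.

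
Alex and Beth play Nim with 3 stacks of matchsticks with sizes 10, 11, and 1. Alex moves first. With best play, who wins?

Beth wins

Write each in binary and XOR column by column:
  1010  (10)
  1011  (11)
  0001  (1)
  ----
  0000  (0)
The nim-sum is 0, so this is a P-position: the player to move is in a losing position under optimal play; Alex is about to move from it and so loses — Beth wins.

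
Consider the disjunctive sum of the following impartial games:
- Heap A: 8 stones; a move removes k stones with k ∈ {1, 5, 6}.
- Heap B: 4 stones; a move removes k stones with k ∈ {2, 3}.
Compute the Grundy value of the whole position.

Grundy values for heap A (subtraction set {1, 5, 6}):
g(0) = mex{} = 0
g(1) = mex{0} = 1
g(2) = mex{1} = 0
g(3) = mex{0} = 1
g(4) = mex{1} = 0
g(5) = mex{0} = 1
g(6) = mex{0,1} = 2
g(7) = mex{0,1,2} = 3
g(8) = mex{0,1,3} = 2
So g(8) = 2.
Build the Grundy sequence for heap B with g(k) = mex{g(k−s) : s ∈ {2, 3}, s ≤ k}:
g(0) = mex{} = 0
g(1) = mex{} = 0
g(2) = mex{0} = 1
g(3) = mex{0} = 1
g(4) = mex{0,1} = 2
So g(4) = 2.
By the Sprague-Grundy theorem, the Grundy value of a sum of independent games is the XOR of the component values.
Combined value = 2 XOR 2 = 0.

0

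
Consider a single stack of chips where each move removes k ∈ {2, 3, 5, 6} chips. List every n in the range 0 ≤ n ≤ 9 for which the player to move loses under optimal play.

0, 1, 8, 9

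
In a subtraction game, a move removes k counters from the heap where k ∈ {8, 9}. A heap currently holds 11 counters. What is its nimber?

1

Grundy values for subtraction set {8, 9}:
k:     0  1  2  3  4  5  6  7  8  9 10 11
g(k):  0  0  0  0  0  0  0  0  1  1  1  1
So g(11) = 1.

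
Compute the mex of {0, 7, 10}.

1

0 is in the set but 1 is not, so the mex is 1.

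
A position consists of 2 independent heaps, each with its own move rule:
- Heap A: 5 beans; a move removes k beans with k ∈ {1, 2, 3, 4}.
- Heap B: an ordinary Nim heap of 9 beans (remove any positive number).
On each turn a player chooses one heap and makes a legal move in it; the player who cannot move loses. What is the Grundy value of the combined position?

Build the Grundy sequence for heap A with g(k) = mex{g(k−s) : s ∈ {1, 2, 3, 4}, s ≤ k}:
g(0) = mex{} = 0
g(1) = mex{0} = 1
g(2) = mex{0,1} = 2
g(3) = mex{0,1,2} = 3
g(4) = mex{0,1,2,3} = 4
g(5) = mex{1,2,3,4} = 0
So g(5) = 0.
Heap B is a plain Nim heap of size 9, so its Grundy value is 9.
By the Sprague-Grundy theorem, the Grundy value of a sum of independent games is the XOR of the component values.
Combined value = 0 ⊕ 9 = 9.

9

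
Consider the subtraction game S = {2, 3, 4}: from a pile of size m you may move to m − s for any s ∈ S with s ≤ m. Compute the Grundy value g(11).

Compute g(0), g(1), … for moves {2, 3, 4}:
k:     0  1  2  3  4  5  6  7  8  9 10 11
g(k):  0  0  1  1  2  2  0  0  1  1  2  2
So g(11) = 2.

2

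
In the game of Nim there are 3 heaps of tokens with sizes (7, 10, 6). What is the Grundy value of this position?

Write each in binary and XOR column by column:
  0111  (7)
  1010  (10)
  0110  (6)
  ----
  1011  (11)

11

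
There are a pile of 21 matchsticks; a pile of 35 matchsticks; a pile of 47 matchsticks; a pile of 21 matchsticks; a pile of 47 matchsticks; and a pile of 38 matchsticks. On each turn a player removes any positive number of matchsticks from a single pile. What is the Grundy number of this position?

Nim-sum: 21 ^ 35 ^ 47 ^ 21 ^ 47 ^ 38 = 5.

5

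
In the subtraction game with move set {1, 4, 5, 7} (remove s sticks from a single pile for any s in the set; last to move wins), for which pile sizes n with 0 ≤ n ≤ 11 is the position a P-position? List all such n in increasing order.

0, 2, 8, 10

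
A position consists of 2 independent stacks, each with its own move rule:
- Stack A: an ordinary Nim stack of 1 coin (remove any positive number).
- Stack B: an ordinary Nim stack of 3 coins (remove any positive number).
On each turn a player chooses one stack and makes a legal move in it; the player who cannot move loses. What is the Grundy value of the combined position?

Stack A is a plain Nim stack of size 1, so its Grundy value is 1.
Stack B is a plain Nim stack of size 3, so its Grundy value is 3.
The value of a disjunctive sum is the nim-sum of the parts.
Combined value = 1 XOR 3 = 2.

2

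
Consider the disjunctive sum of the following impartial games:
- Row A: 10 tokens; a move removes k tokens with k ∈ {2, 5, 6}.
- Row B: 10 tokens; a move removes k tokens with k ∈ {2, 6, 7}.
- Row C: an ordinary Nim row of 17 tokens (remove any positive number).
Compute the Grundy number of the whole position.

19

For row A, compute g(0), g(1), … with moves {2, 5, 6}:
g(0) = mex{} = 0
g(1) = mex{} = 0
g(2) = mex{0} = 1
g(3) = mex{0} = 1
g(4) = mex{1} = 0
g(5) = mex{0,1} = 2
g(6) = mex{0} = 1
g(7) = mex{0,1,2} = 3
g(8) = mex{1} = 0
g(9) = mex{0,1,3} = 2
g(10) = mex{0,2} = 1
So g(10) = 1.
Build the Grundy sequence for row B with g(k) = mex{g(k−s) : s ∈ {2, 6, 7}, s ≤ k}:
k:     0  1  2  3  4  5  6  7  8  9 10
g(k):  0  0  1  1  0  0  1  1  2  0  3
So g(10) = 3.
Row C is a plain Nim row of size 17, so its Grundy value is 17.
The value of a disjunctive sum is the nim-sum of the parts.
Combined value = 1 XOR 3 XOR 17 = 19.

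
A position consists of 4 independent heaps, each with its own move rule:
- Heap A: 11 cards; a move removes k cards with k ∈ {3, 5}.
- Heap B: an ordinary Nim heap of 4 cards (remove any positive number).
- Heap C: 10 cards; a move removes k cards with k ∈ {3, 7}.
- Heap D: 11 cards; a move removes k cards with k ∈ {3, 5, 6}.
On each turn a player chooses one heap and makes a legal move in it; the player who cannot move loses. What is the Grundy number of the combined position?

5

Build the Grundy sequence for heap A with g(k) = mex{g(k−s) : s ∈ {3, 5}, s ≤ k}:
g(0) = mex{} = 0
g(1) = mex{} = 0
g(2) = mex{} = 0
g(3) = mex{0} = 1
g(4) = mex{0} = 1
g(5) = mex{0} = 1
g(6) = mex{0,1} = 2
g(7) = mex{0,1} = 2
g(8) = mex{1} = 0
g(9) = mex{1,2} = 0
g(10) = mex{1,2} = 0
g(11) = mex{0,2} = 1
So g(11) = 1.
Heap B is a plain Nim heap of size 4, so its Grundy value is 4.
Build the Grundy sequence for heap C with g(k) = mex{g(k−s) : s ∈ {3, 7}, s ≤ k}:
k:     0  1  2  3  4  5  6  7  8  9 10
g(k):  0  0  0  1  1  1  0  2  2  1  0
So g(10) = 0.
For heap D, compute g(0), g(1), … with moves {3, 5, 6}:
k:     0  1  2  3  4  5  6  7  8  9 10 11
g(k):  0  0  0  1  1  1  2  2  2  0  0  0
So g(11) = 0.
The value of a disjunctive sum is the nim-sum of the parts.
Combined value = 1 XOR 4 XOR 0 XOR 0 = 5.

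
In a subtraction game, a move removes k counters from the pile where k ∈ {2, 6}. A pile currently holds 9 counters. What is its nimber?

Compute g(0), g(1), … for moves {2, 6}:
g(0) = mex{} = 0
g(1) = mex{} = 0
g(2) = mex{0} = 1
g(3) = mex{0} = 1
g(4) = mex{1} = 0
g(5) = mex{1} = 0
g(6) = mex{0} = 1
g(7) = mex{0} = 1
g(8) = mex{1} = 0
g(9) = mex{1} = 0
So g(9) = 0.

0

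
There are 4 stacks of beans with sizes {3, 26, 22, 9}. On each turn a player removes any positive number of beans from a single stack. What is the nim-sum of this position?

Compute the nim-sum pairwise:
3 XOR 26 = 25
25 XOR 22 = 15
15 XOR 9 = 6

6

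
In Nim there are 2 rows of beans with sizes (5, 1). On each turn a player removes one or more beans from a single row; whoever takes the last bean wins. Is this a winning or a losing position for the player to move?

Winning position

Compute the nim-sum pairwise:
5 ⊕ 1 = 4
The nim-sum is 4 ≠ 0, so this is an N-position: the player to move can win.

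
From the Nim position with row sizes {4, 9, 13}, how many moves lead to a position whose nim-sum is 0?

Bitwise XOR of the heap sizes:
  0100  (4)
  1001  (9)
  1101  (13)
  ----
  0000  (0)
The nim-sum is already 0, so every move leaves a nonzero nim-sum — there are no winning moves.

0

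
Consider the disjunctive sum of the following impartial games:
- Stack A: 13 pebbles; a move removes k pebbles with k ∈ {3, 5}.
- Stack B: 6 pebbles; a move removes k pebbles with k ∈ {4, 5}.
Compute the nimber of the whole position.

For stack A, compute g(0), g(1), … with moves {3, 5}:
k:     0  1  2  3  4  5  6  7  8  9 10 11 12 13
g(k):  0  0  0  1  1  1  2  2  0  0  0  1  1  1
So g(13) = 1.
Grundy values for stack B (subtraction set {4, 5}):
g(0) = mex{} = 0
g(1) = mex{} = 0
g(2) = mex{} = 0
g(3) = mex{} = 0
g(4) = mex{0} = 1
g(5) = mex{0} = 1
g(6) = mex{0} = 1
So g(6) = 1.
The value of a disjunctive sum is the nim-sum of the parts.
Combined value = 1 XOR 1 = 0.

0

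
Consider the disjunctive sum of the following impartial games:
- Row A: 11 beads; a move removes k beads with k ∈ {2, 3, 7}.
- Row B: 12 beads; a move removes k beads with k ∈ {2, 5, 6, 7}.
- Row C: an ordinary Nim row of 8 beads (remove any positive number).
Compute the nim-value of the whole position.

For row A, compute g(0), g(1), … with moves {2, 3, 7}:
k:     0  1  2  3  4  5  6  7  8  9 10 11
g(k):  0  0  1  1  2  0  0  1  1  2  0  0
So g(11) = 0.
Grundy values for row B (subtraction set {2, 5, 6, 7}):
g(0) = mex{} = 0
g(1) = mex{} = 0
g(2) = mex{0} = 1
g(3) = mex{0} = 1
g(4) = mex{1} = 0
g(5) = mex{0,1} = 2
g(6) = mex{0} = 1
g(7) = mex{0,1,2} = 3
g(8) = mex{0,1} = 2
g(9) = mex{0,1,3} = 2
g(10) = mex{0,1,2} = 3
g(11) = mex{0,1,2} = 3
g(12) = mex{1,2,3} = 0
So g(12) = 0.
Row C is a plain Nim row of size 8, so its Grundy value is 8.
The value of a disjunctive sum is the nim-sum of the parts.
Combined value = 0 ⊕ 0 ⊕ 8 = 8.

8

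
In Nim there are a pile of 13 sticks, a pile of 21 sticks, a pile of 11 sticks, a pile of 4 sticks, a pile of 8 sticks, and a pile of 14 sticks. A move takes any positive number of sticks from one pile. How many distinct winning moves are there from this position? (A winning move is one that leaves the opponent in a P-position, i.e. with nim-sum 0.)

Nim-sum: 13 ^ 21 ^ 11 ^ 4 ^ 8 ^ 14 = 17.
The overall nim-sum is X = 17. A pile of size p has a winning move iff p XOR X < p (reduce it to p XOR X).
  13: 13 XOR 17 = 28 ≥ 13 — no move.
  21: 21 XOR 17 = 4 < 21 — winning move (to 4).
  11: 11 XOR 17 = 26 ≥ 11 — no move.
  4: 4 XOR 17 = 21 ≥ 4 — no move.
  8: 8 XOR 17 = 25 ≥ 8 — no move.
  14: 14 XOR 17 = 31 ≥ 14 — no move.
That gives 1 winning move.

1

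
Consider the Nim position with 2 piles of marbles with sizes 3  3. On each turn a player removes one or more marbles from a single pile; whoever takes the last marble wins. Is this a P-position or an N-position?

Nim-sum: 3 XOR 3 = 0.
The nim-sum is 0, so this is a P-position: the player to move is in a losing position under optimal play.

P-position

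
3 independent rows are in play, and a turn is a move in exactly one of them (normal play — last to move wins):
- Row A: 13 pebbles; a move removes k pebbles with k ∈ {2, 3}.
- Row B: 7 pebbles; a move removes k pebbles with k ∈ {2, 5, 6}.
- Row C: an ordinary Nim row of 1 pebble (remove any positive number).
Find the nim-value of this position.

3

Grundy values for row A (subtraction set {2, 3}):
k:     0  1  2  3  4  5  6  7  8  9 10 11 12 13
g(k):  0  0  1  1  2  0  0  1  1  2  0  0  1  1
So g(13) = 1.
Grundy values for row B (subtraction set {2, 5, 6}):
k:     0  1  2  3  4  5  6  7
g(k):  0  0  1  1  0  2  1  3
So g(7) = 3.
Row C is a plain Nim row of size 1, so its Grundy value is 1.
By the Sprague-Grundy theorem, the Grundy value of a sum of independent games is the XOR of the component values.
Combined value = 1 XOR 3 XOR 1 = 3.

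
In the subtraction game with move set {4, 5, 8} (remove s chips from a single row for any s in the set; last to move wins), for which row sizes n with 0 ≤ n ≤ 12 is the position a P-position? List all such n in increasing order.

0, 1, 2, 3, 12

Build the Grundy sequence with g(k) = mex{g(k−s) : s ∈ {4, 5, 8}, s ≤ k}:
k:     0  1  2  3  4  5  6  7  8  9 10 11 12
g(k):  0  0  0  0  1  1  1  1  2  2  2  2  0
The P-positions (g = 0) in 0..12 are 0, 1, 2, 3, 12.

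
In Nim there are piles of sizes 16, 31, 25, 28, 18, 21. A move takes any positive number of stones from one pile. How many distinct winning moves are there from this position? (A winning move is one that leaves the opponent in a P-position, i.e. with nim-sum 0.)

3

Compute the nim-sum pairwise:
16 ⊕ 31 = 15
15 ⊕ 25 = 22
22 ⊕ 28 = 10
10 ⊕ 18 = 24
24 ⊕ 21 = 13
The overall nim-sum is X = 13. A pile of size p has a winning move iff p XOR X < p (reduce it to p XOR X).
  16: 16 XOR 13 = 29 ≥ 16 — no move.
  31: 31 XOR 13 = 18 < 31 — winning move (to 18).
  25: 25 XOR 13 = 20 < 25 — winning move (to 20).
  28: 28 XOR 13 = 17 < 28 — winning move (to 17).
  18: 18 XOR 13 = 31 ≥ 18 — no move.
  21: 21 XOR 13 = 24 ≥ 21 — no move.
That gives 3 winning moves.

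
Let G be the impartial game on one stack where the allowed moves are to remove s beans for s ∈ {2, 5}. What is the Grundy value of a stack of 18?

0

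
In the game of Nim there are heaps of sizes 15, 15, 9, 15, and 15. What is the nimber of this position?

9

Write each in binary and XOR column by column:
  1111  (15)
  1111  (15)
  1001  (9)
  1111  (15)
  1111  (15)
  ----
  1001  (9)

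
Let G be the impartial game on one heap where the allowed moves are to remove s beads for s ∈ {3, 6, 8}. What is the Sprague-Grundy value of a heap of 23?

0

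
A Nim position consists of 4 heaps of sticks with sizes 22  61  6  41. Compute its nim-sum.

4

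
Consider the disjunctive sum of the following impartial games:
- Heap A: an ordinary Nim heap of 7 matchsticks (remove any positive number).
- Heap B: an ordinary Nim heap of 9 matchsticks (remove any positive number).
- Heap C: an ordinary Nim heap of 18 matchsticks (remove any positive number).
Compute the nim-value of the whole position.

Heap A is a plain Nim heap of size 7, so its Grundy value is 7.
Heap B is a plain Nim heap of size 9, so its Grundy value is 9.
Heap C is a plain Nim heap of size 18, so its Grundy value is 18.
By the Sprague-Grundy theorem, the Grundy value of a sum of independent games is the XOR of the component values.
Combined value = 7 ⊕ 9 ⊕ 18 = 28.

28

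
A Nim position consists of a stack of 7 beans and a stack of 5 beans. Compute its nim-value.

2

Compute the nim-sum pairwise:
7 ⊕ 5 = 2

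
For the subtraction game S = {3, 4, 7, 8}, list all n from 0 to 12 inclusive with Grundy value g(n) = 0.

0, 1, 2, 11, 12

Grundy values for subtraction set {3, 4, 7, 8}:
g(0) = mex{} = 0
g(1) = mex{} = 0
g(2) = mex{} = 0
g(3) = mex{0} = 1
g(4) = mex{0} = 1
g(5) = mex{0} = 1
g(6) = mex{0,1} = 2
g(7) = mex{0,1} = 2
g(8) = mex{0,1} = 2
g(9) = mex{0,1,2} = 3
g(10) = mex{0,1,2} = 3
g(11) = mex{1,2} = 0
g(12) = mex{1,2,3} = 0
The P-positions (g = 0) in 0..12 are 0, 1, 2, 11, 12.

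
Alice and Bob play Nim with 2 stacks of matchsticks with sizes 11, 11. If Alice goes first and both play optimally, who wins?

Bob wins

Compute the nim-sum pairwise:
11 ^ 11 = 0
The nim-sum is 0, so this is a P-position: the player to move is in a losing position under optimal play; Alice is about to move from it and so loses — Bob wins.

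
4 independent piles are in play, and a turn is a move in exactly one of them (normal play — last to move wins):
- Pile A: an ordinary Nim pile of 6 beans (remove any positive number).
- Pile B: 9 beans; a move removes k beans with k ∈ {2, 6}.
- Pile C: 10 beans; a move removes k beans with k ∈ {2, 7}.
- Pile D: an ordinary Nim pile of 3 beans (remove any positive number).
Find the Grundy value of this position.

5

Pile A is a plain Nim pile of size 6, so its Grundy value is 6.
Grundy values for pile B (subtraction set {2, 6}):
k:     0  1  2  3  4  5  6  7  8  9
g(k):  0  0  1  1  0  0  1  1  0  0
So g(9) = 0.
Grundy values for pile C (subtraction set {2, 7}):
k:     0  1  2  3  4  5  6  7  8  9 10
g(k):  0  0  1  1  0  0  1  1  2  0  0
So g(10) = 0.
Pile D is a plain Nim pile of size 3, so its Grundy value is 3.
By the Sprague-Grundy theorem, the Grundy value of a sum of independent games is the XOR of the component values.
Combined value = 6 ⊕ 0 ⊕ 0 ⊕ 3 = 5.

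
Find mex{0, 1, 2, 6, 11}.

3

The values 0, 1, 2 are all present; 3 is the first non-negative integer missing from the set.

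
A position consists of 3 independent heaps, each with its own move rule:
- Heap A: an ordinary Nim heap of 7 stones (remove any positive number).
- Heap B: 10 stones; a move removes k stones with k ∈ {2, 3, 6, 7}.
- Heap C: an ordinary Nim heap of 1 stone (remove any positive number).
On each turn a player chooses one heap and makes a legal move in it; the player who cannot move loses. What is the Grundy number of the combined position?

6

Heap A is a plain Nim heap of size 7, so its Grundy value is 7.
Build the Grundy sequence for heap B with g(k) = mex{g(k−s) : s ∈ {2, 3, 6, 7}, s ≤ k}:
g(0) = mex{} = 0
g(1) = mex{} = 0
g(2) = mex{0} = 1
g(3) = mex{0} = 1
g(4) = mex{0,1} = 2
g(5) = mex{1} = 0
g(6) = mex{0,1,2} = 3
g(7) = mex{0,2} = 1
g(8) = mex{0,1,3} = 2
g(9) = mex{1,3} = 0
g(10) = mex{1,2} = 0
So g(10) = 0.
Heap C is a plain Nim heap of size 1, so its Grundy value is 1.
The value of a disjunctive sum is the nim-sum of the parts.
Combined value = 7 XOR 0 XOR 1 = 6.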